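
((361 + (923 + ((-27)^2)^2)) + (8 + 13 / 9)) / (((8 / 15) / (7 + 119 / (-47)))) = 419528375 / 94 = 4463067.82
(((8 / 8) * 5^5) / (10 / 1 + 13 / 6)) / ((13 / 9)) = 168750 / 949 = 177.82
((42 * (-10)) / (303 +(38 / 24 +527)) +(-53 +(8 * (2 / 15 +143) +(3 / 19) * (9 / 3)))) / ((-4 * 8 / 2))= -1552882373 / 22752120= -68.25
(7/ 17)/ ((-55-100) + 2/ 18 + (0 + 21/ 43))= -2709/ 1015801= -0.00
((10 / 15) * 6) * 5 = 20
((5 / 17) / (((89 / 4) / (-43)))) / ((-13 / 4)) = 3440 / 19669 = 0.17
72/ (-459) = -8/ 51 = -0.16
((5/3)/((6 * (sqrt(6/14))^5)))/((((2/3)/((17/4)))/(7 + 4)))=45815 * sqrt(21)/1296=162.00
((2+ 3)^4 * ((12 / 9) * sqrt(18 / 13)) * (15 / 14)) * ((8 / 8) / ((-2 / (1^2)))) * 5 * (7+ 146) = -7171875 * sqrt(26) / 91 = -401862.97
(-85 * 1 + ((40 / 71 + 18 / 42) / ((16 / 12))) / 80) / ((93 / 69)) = -310889183 / 4930240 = -63.06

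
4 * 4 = 16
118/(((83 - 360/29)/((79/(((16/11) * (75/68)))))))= 25276603/307050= 82.32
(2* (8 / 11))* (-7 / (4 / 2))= -56 / 11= -5.09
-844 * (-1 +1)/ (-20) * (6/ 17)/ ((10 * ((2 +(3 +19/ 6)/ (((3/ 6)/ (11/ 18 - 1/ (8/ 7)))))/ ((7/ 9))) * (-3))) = 0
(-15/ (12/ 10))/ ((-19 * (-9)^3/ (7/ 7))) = -25/ 27702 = -0.00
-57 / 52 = -1.10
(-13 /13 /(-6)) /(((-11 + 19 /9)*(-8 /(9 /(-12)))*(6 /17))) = -51 /10240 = -0.00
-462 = -462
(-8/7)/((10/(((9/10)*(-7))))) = 18/25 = 0.72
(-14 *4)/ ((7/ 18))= -144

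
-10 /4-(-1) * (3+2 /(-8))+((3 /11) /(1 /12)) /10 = 127 /220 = 0.58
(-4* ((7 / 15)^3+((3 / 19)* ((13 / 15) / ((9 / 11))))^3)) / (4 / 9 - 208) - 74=-2399895939844 / 32431924125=-74.00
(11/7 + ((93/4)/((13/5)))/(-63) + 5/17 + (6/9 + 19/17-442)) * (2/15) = -129209/2210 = -58.47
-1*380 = -380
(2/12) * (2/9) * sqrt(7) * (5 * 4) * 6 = 40 * sqrt(7)/9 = 11.76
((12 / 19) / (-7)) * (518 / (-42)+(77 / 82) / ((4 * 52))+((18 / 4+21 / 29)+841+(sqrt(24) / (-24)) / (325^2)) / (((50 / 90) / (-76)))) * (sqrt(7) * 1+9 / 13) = (9+13 * sqrt(7)) * (6979230959033125 - 6506208 * sqrt(6)) / 8685674725000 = 34869.15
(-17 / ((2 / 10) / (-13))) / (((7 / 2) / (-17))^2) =1277380 / 49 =26068.98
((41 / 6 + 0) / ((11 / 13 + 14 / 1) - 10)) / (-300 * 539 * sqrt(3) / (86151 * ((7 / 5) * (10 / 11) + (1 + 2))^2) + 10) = 315019971999733 * sqrt(3) / 217232895084262686 + 2144849268631445597 / 15206302655898388020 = 0.14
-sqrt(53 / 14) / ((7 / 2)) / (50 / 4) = -2 * sqrt(742) / 1225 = -0.04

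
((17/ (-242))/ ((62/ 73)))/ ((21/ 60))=-6205/ 26257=-0.24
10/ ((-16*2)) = -5/ 16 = -0.31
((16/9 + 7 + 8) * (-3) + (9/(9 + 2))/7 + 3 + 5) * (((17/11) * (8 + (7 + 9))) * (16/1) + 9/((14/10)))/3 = -150151544/17787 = -8441.65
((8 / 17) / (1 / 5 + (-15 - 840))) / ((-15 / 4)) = 16 / 108987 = 0.00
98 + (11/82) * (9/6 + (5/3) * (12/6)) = 48535/492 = 98.65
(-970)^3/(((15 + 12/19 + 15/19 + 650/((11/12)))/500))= -5960895531250/9477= -628985494.49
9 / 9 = 1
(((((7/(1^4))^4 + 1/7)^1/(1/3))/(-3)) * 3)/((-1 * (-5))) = -50424/35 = -1440.69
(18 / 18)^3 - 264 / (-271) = 535 / 271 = 1.97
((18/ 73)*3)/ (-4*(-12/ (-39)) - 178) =-351/ 85045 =-0.00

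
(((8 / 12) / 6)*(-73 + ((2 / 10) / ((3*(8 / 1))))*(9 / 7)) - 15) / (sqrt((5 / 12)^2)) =-58237 / 1050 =-55.46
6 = 6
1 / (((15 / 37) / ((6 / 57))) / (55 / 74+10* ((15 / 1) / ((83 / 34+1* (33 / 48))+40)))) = 732881 / 668667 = 1.10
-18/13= -1.38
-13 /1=-13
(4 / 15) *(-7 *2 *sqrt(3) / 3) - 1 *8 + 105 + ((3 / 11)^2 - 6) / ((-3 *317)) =3720868 / 38357 - 56 *sqrt(3) / 45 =94.85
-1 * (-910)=910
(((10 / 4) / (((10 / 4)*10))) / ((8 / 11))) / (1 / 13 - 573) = -143 / 595840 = -0.00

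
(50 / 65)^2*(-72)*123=-885600 / 169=-5240.24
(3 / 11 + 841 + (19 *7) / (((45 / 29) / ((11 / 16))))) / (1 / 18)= 7129577 / 440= 16203.58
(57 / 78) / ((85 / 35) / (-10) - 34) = -665 / 31161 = -0.02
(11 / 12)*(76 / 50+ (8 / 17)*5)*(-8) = -36212 / 1275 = -28.40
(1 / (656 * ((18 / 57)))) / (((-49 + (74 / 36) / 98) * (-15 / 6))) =2793 / 70847180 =0.00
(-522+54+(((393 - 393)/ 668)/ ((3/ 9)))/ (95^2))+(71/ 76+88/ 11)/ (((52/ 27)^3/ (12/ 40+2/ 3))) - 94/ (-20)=-49380009013/ 106862080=-462.09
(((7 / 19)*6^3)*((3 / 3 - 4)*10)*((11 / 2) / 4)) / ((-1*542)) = 31185 / 5149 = 6.06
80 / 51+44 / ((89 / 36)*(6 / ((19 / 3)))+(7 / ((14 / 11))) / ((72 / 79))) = 7973104 / 1168869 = 6.82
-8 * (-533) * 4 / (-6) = -8528 / 3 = -2842.67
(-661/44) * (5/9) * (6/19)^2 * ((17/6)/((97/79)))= -4438615/2311122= -1.92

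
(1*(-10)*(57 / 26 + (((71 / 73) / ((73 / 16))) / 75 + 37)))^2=165891954873286321 / 1079843114025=153625.98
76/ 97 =0.78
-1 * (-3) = 3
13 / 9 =1.44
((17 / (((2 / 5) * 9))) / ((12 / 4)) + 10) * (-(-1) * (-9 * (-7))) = 4375 / 6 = 729.17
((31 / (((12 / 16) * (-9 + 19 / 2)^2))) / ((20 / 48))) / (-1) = -1984 / 5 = -396.80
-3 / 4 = -0.75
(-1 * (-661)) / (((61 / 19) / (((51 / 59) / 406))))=640509 / 1461194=0.44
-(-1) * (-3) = -3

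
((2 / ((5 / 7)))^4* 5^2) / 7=5488 / 25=219.52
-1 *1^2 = -1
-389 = -389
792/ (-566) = -396/ 283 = -1.40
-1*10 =-10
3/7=0.43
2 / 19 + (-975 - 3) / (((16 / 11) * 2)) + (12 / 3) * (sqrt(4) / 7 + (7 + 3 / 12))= -305.94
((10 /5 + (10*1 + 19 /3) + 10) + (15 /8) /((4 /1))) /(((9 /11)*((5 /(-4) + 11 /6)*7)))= 4345 /504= 8.62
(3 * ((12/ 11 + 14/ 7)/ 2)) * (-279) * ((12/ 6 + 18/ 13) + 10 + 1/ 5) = -17572.32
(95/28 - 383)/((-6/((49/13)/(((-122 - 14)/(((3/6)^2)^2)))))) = -24801/226304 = -0.11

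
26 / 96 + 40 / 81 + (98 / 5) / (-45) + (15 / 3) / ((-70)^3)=3657247 / 11113200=0.33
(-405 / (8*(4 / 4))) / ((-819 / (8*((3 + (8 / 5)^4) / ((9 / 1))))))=853 / 1625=0.52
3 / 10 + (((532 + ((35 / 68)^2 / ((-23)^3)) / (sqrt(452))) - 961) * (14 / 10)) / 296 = -2559 / 1480 - 1715 * sqrt(113) / 3763582874368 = -1.73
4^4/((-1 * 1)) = -256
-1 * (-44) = 44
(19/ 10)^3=6859/ 1000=6.86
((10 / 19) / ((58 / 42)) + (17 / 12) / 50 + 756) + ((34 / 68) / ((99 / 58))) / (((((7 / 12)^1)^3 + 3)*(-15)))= 15203320267979 / 20099488200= 756.40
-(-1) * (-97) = -97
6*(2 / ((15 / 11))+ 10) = 344 / 5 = 68.80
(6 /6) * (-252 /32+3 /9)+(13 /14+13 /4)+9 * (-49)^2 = 3629747 /168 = 21605.64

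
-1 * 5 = -5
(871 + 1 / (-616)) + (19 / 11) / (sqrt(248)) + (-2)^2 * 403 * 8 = 19 * sqrt(62) / 1364 + 8480471 / 616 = 13767.11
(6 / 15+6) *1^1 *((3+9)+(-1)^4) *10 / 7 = 832 / 7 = 118.86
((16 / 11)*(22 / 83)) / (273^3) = 32 / 1688752611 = 0.00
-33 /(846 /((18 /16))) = -33 /752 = -0.04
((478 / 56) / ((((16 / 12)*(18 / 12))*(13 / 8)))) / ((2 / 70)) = 1195 / 13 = 91.92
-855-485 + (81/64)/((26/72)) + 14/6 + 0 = -832517/624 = -1334.16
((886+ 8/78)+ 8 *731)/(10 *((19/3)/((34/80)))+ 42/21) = 2232355/50063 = 44.59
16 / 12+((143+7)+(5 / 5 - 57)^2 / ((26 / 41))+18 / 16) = 5097.69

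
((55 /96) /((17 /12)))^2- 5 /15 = -9421 /55488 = -0.17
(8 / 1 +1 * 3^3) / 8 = 35 / 8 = 4.38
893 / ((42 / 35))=4465 / 6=744.17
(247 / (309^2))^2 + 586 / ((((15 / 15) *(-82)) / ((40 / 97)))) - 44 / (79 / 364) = -589129837511327185 / 2864287449063063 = -205.68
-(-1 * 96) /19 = 96 /19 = 5.05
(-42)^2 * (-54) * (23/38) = -1095444/19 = -57654.95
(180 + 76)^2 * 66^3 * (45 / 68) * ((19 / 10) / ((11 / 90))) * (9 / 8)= 3706979696640 / 17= 218057629214.12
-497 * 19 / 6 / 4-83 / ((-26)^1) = -121763 / 312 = -390.27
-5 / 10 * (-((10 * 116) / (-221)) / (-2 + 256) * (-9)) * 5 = 13050 / 28067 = 0.46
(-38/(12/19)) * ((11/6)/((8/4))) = -3971/72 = -55.15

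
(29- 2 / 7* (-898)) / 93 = 1999 / 651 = 3.07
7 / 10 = 0.70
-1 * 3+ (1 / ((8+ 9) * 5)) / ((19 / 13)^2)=-91886 / 30685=-2.99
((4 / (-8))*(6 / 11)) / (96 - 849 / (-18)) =-18 / 9449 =-0.00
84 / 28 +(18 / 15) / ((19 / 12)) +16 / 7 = 4019 / 665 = 6.04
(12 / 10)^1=6 / 5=1.20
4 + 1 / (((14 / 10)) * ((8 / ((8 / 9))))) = 257 / 63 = 4.08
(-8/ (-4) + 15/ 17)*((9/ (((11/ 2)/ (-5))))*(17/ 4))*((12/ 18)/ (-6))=245/ 22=11.14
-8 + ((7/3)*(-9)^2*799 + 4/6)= 453011/3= 151003.67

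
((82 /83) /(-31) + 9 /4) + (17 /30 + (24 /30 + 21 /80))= 2375783 /617520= 3.85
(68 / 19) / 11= 68 / 209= 0.33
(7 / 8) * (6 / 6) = 7 / 8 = 0.88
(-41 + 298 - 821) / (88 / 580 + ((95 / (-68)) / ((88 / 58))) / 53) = -12968345280 / 3089197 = -4197.97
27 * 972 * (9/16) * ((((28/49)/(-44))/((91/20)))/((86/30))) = -4428675/301301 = -14.70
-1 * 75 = -75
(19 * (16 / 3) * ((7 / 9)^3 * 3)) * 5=521360 / 729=715.17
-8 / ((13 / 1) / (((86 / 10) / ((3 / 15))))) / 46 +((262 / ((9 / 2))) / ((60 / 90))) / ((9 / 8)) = 77.05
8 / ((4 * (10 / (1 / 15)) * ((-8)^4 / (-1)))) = -1 / 307200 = -0.00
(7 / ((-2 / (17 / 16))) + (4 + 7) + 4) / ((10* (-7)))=-361 / 2240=-0.16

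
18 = 18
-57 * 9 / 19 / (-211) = 27 / 211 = 0.13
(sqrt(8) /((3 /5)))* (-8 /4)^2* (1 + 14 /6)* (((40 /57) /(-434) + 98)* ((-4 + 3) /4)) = -121214200* sqrt(2) /111321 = -1539.90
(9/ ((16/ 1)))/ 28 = 9/ 448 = 0.02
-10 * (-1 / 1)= 10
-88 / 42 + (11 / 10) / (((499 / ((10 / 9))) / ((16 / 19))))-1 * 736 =-440865268 / 597303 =-738.09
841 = 841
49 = 49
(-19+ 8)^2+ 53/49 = 5982/49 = 122.08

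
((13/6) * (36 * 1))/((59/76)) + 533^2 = 16767179/59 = 284189.47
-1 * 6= -6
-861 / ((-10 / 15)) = 2583 / 2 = 1291.50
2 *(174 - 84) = 180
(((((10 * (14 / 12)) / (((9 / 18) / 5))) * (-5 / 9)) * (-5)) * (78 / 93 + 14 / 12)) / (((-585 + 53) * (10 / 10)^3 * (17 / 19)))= -233125 / 170748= -1.37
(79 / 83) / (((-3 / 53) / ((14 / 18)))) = -29309 / 2241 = -13.08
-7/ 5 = -1.40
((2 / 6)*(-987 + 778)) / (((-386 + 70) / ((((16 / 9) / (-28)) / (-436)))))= 209 / 6509916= 0.00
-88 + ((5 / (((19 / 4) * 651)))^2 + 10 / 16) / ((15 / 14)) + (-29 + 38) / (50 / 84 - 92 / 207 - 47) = -135635305836745 / 1548193245228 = -87.61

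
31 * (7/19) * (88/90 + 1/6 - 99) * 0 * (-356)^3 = 0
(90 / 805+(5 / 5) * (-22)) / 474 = -1762 / 38157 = -0.05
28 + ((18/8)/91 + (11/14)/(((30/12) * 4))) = 12787/455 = 28.10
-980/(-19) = 51.58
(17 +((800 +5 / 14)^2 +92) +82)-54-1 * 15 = 125575937 / 196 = 640693.56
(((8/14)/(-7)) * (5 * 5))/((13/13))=-100/49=-2.04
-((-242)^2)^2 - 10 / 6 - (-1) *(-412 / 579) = -661940224987 / 193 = -3429742098.38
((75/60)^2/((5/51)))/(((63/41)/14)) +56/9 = 10903/72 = 151.43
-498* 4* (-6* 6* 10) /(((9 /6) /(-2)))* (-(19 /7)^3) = 6558301440 /343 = 19120412.36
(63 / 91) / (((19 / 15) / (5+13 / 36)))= 2895 / 988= 2.93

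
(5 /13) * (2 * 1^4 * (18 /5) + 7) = 71 /13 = 5.46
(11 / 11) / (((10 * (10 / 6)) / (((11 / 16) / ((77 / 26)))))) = 39 / 2800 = 0.01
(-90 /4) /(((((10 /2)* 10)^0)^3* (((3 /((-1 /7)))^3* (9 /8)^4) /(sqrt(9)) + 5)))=92160 /20233327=0.00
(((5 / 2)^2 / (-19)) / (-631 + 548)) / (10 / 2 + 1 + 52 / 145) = 3625 / 5815976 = 0.00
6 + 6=12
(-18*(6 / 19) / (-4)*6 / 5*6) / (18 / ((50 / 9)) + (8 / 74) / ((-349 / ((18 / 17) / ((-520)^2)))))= 160267891680 / 50751499013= 3.16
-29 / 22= -1.32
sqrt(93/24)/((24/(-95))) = -95 * sqrt(62)/96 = -7.79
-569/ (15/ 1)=-569/ 15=-37.93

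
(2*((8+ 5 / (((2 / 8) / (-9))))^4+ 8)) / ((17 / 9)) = 15753835152 / 17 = 926696185.41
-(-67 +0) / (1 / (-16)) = -1072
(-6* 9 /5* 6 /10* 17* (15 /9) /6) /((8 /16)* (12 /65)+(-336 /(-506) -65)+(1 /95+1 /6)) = 3374514 /7065137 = 0.48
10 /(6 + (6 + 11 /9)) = 90 /119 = 0.76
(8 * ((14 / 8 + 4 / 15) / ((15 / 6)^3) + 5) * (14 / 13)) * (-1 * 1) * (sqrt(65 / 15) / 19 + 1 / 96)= -1077104 * sqrt(39) / 1389375 - 67319 / 146250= -5.30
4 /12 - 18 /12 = -7 /6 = -1.17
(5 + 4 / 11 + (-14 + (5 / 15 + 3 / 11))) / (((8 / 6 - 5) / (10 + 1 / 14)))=37365 / 1694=22.06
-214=-214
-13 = -13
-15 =-15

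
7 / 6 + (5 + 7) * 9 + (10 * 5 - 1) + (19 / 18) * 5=1471 / 9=163.44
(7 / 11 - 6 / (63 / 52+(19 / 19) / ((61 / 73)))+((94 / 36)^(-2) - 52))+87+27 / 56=351068827567 / 10394723416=33.77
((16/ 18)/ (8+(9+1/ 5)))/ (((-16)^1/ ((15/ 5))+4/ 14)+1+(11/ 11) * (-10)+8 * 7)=140/ 113649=0.00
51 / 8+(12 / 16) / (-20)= 507 / 80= 6.34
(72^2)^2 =26873856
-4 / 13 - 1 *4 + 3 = -17 / 13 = -1.31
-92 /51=-1.80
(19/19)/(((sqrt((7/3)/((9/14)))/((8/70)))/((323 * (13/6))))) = 4199 * sqrt(6)/245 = 41.98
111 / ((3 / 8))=296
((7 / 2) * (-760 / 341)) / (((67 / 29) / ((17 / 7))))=-187340 / 22847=-8.20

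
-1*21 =-21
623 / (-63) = -9.89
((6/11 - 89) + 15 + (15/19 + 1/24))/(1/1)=-364279/5016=-72.62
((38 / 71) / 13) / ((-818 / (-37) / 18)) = 12654 / 377507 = 0.03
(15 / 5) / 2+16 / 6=25 / 6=4.17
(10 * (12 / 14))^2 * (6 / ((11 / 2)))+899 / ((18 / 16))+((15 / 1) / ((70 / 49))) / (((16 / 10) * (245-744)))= 34053550037 / 38730384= 879.25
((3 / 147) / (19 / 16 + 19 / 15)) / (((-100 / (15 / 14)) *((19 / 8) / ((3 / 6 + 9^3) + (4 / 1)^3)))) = -0.03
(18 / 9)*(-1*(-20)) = 40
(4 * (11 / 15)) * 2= 88 / 15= 5.87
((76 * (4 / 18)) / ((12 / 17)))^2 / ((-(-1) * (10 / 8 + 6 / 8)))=208658 / 729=286.22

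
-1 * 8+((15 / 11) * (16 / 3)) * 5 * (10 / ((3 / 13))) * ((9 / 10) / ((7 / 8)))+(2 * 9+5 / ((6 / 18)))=126725 / 77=1645.78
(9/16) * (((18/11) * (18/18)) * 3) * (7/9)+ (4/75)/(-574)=4068049/1894200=2.15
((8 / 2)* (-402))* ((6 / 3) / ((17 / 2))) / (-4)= 1608 / 17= 94.59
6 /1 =6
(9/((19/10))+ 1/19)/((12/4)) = 91/57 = 1.60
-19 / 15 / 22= -0.06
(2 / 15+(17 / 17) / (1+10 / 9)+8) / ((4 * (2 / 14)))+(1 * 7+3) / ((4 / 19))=71321 / 1140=62.56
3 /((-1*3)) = -1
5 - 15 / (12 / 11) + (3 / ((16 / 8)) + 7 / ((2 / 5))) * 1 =41 / 4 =10.25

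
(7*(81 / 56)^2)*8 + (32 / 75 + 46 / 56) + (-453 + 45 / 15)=-1392683 / 4200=-331.59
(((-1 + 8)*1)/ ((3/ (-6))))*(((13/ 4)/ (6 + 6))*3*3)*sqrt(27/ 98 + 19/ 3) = -13*sqrt(11658)/ 16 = -87.73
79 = 79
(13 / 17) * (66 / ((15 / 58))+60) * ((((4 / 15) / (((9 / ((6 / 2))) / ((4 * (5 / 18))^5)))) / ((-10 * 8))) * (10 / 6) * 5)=-102440000 / 27103491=-3.78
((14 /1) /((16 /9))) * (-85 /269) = -5355 /2152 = -2.49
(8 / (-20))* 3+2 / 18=-49 / 45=-1.09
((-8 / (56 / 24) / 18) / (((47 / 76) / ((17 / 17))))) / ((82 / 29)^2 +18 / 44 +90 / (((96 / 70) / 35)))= -1184128 / 8862694449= -0.00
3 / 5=0.60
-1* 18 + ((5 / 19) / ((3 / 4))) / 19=-19474 / 1083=-17.98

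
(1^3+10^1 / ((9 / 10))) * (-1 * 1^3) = -109 / 9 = -12.11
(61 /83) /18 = 61 /1494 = 0.04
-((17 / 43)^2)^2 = -83521 / 3418801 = -0.02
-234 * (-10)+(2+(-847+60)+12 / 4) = 1558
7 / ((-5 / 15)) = -21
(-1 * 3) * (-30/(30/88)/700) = 66/175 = 0.38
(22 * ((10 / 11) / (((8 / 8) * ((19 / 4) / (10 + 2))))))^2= 921600 / 361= 2552.91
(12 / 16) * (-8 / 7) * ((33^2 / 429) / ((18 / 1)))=-11 / 91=-0.12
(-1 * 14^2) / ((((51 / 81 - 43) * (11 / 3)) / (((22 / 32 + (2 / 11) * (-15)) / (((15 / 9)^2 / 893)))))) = -11451688227 / 13842400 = -827.29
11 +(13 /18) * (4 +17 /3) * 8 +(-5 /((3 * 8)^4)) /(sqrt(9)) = 66539515 /995328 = 66.85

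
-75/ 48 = -25/ 16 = -1.56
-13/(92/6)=-39/46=-0.85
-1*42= -42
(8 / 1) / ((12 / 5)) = 10 / 3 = 3.33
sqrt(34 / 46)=sqrt(391) / 23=0.86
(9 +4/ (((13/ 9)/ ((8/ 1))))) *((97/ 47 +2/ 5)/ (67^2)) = 46899/ 2742779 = 0.02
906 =906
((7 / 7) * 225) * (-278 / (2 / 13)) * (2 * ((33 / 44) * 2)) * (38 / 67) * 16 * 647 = -479810541600 / 67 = -7161351367.16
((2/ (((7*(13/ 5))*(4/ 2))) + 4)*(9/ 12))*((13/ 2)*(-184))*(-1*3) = 76383/ 7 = 10911.86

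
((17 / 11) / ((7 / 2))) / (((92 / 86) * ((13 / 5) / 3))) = 10965 / 23023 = 0.48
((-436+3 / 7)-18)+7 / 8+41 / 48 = -151819 / 336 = -451.84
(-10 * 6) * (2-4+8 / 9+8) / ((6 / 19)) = -11780 / 9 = -1308.89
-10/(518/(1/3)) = -5/777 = -0.01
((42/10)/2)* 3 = 63/10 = 6.30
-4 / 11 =-0.36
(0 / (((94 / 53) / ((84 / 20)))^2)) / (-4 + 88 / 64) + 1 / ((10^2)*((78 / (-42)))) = -7 / 1300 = -0.01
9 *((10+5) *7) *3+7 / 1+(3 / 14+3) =39833 / 14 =2845.21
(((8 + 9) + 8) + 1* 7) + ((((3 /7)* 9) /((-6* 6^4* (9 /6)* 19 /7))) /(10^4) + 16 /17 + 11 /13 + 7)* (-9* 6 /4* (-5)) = 625.14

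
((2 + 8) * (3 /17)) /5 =6 /17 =0.35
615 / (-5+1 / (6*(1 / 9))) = -1230 / 7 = -175.71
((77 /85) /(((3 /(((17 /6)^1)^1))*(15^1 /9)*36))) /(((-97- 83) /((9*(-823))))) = 63371 /108000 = 0.59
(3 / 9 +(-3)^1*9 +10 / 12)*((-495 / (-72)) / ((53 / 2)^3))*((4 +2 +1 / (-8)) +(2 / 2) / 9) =-3674275 / 64314864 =-0.06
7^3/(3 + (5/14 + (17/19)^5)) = 11890227398/136254651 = 87.26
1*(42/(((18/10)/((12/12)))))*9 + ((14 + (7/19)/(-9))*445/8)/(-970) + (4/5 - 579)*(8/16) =-79.90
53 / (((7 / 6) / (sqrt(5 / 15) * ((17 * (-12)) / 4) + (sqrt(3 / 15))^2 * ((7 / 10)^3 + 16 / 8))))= 372537 / 17500 -5406 * sqrt(3) / 7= -1316.35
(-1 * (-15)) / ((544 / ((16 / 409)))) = 15 / 13906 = 0.00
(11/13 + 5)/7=76/91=0.84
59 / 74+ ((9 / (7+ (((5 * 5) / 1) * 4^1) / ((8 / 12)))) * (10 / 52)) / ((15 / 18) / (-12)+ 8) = 68879129 / 86240414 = 0.80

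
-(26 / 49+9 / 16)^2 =-734449 / 614656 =-1.19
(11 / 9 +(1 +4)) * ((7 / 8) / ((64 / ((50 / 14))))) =175 / 576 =0.30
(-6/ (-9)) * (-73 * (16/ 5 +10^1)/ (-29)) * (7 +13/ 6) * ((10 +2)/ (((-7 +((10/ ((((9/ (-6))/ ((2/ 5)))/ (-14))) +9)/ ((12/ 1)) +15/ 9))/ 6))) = -15263424/ 1537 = -9930.66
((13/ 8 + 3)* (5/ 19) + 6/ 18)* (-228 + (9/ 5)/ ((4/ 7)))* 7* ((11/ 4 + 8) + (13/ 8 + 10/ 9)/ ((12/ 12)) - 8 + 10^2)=-11268778969/ 43776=-257419.11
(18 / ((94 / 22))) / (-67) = -198 / 3149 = -0.06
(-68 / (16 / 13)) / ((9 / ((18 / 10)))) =-221 / 20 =-11.05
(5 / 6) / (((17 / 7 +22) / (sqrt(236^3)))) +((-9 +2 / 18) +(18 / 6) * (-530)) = -14390 / 9 +8260 * sqrt(59) / 513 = -1475.21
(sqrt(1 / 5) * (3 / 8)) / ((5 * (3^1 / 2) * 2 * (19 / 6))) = 3 * sqrt(5) / 1900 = 0.00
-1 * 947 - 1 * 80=-1027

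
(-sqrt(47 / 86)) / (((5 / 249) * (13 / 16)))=-1992 * sqrt(4042) / 2795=-45.31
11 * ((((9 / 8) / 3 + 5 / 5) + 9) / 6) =913 / 48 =19.02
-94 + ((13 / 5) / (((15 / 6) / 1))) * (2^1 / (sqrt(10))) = -94 + 26 * sqrt(10) / 125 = -93.34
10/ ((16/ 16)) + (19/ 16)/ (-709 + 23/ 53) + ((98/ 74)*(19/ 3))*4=322718311/ 7410656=43.55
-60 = -60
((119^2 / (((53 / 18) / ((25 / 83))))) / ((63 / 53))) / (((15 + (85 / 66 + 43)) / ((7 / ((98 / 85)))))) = 124.80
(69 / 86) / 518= 69 / 44548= 0.00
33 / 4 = 8.25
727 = 727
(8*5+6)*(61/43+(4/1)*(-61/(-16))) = 65941/86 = 766.76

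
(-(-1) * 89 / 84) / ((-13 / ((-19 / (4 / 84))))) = 1691 / 52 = 32.52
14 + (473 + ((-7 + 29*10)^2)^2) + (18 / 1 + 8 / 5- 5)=32071242113 / 5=6414248422.60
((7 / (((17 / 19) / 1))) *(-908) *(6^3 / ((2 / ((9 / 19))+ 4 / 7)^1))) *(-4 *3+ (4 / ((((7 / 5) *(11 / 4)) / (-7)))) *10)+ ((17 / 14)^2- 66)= 27120526.71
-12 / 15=-4 / 5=-0.80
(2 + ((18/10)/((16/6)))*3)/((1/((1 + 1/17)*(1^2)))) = 1449/340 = 4.26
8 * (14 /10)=56 /5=11.20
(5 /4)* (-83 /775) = -83 /620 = -0.13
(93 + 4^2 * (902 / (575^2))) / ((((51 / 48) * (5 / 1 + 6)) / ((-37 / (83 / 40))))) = -145691469952 / 1026326125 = -141.95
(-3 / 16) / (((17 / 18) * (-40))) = 27 / 5440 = 0.00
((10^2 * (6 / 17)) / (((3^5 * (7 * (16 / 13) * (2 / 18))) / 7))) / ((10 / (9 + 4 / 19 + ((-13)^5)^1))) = -38211290 / 969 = -39433.74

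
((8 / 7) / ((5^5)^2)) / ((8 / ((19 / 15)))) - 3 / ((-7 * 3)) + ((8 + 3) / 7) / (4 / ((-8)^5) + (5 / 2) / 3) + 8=210574951560938 / 20996923828125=10.03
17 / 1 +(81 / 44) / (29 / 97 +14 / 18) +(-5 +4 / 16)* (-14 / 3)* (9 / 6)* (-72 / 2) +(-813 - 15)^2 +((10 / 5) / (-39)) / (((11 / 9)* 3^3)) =3311921350381 / 4839120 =684405.71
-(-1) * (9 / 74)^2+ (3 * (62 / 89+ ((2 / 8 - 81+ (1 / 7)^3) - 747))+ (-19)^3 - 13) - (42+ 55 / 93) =-36517493264825 / 3886606059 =-9395.73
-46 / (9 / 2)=-92 / 9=-10.22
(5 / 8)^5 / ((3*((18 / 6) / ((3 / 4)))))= 3125 / 393216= 0.01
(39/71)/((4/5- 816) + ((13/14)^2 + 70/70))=-38220/56592041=-0.00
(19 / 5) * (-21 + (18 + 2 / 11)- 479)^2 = 106742000 / 121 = 882165.29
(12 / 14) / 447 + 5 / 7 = 747 / 1043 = 0.72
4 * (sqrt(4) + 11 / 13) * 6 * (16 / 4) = 3552 / 13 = 273.23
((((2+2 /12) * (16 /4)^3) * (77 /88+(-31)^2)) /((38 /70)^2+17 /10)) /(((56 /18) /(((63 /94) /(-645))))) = -8169525 /365801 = -22.33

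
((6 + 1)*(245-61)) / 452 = 322 / 113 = 2.85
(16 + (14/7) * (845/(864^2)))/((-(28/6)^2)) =-853259/1161216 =-0.73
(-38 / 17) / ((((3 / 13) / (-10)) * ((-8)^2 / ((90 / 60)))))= 1235 / 544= 2.27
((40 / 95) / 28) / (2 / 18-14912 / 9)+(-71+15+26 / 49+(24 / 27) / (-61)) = -55.48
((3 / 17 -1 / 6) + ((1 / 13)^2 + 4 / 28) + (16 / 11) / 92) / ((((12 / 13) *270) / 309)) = 548353357 / 2536213680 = 0.22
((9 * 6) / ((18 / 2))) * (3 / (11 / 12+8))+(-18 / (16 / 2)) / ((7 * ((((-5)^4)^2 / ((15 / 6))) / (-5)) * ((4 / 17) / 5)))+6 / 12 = 2.52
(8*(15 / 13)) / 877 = 120 / 11401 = 0.01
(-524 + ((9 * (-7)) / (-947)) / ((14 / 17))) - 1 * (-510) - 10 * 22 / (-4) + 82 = 233115 / 1894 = 123.08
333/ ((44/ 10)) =1665/ 22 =75.68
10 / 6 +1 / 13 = 68 / 39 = 1.74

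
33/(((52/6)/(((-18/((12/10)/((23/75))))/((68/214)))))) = -243639/4420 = -55.12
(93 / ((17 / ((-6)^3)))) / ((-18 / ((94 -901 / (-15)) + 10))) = 10770.49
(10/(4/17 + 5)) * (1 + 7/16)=1955/712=2.75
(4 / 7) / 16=1 / 28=0.04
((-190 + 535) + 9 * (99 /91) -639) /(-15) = 8621 /455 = 18.95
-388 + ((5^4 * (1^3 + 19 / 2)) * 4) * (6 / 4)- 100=38887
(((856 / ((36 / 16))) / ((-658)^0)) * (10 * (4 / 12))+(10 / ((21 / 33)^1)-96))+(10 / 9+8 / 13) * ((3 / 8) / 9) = 3891673 / 3276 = 1187.93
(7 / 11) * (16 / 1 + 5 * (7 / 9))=1253 / 99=12.66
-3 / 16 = -0.19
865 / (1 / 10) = 8650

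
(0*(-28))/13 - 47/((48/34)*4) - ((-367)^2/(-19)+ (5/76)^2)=245384147/34656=7080.57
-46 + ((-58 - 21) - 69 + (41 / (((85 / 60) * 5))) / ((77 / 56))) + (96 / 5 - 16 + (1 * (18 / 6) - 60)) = -227757 / 935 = -243.59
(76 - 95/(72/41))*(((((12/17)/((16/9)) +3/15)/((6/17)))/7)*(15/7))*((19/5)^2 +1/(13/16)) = 232918169/1310400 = 177.75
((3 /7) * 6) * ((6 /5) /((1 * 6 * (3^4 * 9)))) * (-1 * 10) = -4 /567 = -0.01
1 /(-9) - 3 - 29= -289 /9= -32.11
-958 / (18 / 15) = -798.33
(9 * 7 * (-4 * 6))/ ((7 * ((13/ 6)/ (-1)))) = 1296/ 13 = 99.69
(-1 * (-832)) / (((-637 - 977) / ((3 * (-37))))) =15392 / 269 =57.22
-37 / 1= -37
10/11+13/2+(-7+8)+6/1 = 317/22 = 14.41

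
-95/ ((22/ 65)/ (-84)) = 259350/ 11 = 23577.27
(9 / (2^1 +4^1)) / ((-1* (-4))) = 3 / 8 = 0.38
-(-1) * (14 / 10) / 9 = 7 / 45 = 0.16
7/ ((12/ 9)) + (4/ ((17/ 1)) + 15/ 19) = 8107/ 1292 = 6.27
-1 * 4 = -4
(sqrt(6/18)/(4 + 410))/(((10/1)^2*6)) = sqrt(3)/745200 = 0.00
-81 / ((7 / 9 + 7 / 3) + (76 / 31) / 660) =-1242945 / 47797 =-26.00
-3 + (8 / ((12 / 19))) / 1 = 29 / 3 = 9.67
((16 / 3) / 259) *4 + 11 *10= 85534 / 777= 110.08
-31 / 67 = -0.46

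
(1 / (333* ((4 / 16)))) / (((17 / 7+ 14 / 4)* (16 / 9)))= 7 / 6142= 0.00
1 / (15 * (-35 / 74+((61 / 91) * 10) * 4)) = 6734 / 2660625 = 0.00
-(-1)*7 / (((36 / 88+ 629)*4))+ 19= 526263 / 27694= 19.00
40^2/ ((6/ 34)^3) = 7860800/ 27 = 291140.74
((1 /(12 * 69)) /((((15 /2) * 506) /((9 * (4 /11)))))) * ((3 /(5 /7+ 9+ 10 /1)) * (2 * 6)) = 14 /7361035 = 0.00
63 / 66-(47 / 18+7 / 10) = -2333 / 990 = -2.36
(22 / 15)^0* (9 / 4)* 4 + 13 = 22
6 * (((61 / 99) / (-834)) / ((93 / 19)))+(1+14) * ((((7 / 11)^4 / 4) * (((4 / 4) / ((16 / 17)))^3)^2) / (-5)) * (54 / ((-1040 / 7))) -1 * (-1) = 63211320658701449809 / 59442111741312368640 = 1.06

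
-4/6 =-2/3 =-0.67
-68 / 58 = -34 / 29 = -1.17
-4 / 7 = -0.57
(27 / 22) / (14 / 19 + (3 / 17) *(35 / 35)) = 1.34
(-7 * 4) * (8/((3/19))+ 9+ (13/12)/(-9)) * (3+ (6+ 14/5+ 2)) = -1035391/45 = -23008.69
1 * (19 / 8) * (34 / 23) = 323 / 92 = 3.51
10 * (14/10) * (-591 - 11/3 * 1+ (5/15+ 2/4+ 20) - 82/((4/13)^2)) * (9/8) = -725739/32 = -22679.34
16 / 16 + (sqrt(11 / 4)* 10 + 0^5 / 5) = 1 + 5* sqrt(11) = 17.58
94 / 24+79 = 995 / 12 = 82.92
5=5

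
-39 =-39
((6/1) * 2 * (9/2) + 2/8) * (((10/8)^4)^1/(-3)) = -135625/3072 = -44.15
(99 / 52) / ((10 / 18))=891 / 260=3.43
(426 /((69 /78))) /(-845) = -852 /1495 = -0.57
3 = 3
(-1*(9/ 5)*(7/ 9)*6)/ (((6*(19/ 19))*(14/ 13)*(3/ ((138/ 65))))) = -0.92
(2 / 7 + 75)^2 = 277729 / 49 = 5667.94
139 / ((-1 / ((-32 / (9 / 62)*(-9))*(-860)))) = 237167360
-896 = -896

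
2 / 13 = 0.15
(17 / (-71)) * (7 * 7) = -833 / 71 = -11.73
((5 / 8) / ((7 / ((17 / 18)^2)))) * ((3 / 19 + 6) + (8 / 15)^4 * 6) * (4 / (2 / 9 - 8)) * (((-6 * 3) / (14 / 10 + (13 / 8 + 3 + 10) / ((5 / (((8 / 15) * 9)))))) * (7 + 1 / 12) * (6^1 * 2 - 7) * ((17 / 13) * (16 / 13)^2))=22.25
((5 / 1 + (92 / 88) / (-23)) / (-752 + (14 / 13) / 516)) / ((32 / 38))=-3473067 / 443907376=-0.01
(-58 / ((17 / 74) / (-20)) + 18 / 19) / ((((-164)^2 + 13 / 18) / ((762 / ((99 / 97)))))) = 34449541464 / 245736139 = 140.19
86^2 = 7396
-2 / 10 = -1 / 5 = -0.20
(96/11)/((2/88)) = 384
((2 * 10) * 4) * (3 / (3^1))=80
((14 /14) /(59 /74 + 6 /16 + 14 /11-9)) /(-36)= 814 /192087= 0.00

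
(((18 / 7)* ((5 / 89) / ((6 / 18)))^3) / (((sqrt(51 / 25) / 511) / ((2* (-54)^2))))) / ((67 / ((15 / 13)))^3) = 145481973750000* sqrt(51) / 7919055858219103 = 0.13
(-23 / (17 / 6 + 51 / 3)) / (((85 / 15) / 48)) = -19872 / 2023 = -9.82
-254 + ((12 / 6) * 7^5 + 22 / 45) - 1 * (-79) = 1504777 / 45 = 33439.49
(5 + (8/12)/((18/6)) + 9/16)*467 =2701.47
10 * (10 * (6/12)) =50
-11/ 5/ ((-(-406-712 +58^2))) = 11/ 11230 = 0.00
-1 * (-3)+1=4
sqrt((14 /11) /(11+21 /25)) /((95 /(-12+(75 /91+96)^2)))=32.31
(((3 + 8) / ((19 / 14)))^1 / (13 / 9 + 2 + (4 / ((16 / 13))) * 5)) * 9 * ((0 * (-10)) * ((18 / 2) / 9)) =0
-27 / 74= -0.36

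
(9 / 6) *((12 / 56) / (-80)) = -9 / 2240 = -0.00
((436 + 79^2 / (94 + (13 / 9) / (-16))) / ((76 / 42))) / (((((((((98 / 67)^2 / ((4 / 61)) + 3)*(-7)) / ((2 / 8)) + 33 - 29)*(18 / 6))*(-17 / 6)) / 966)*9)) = 17187624522698 / 4870271410503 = 3.53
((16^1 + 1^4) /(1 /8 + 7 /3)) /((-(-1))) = 6.92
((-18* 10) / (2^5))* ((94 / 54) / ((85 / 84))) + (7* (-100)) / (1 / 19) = -452529 / 34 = -13309.68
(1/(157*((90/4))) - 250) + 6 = -1723858/7065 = -244.00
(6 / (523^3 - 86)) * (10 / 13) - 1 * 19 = -35334728447 / 1859722553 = -19.00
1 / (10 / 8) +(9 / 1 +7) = 84 / 5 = 16.80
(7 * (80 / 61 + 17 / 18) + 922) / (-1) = -1029695 / 1098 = -937.79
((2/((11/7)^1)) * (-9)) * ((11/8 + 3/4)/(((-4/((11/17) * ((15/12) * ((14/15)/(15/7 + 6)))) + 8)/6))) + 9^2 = 3226365/37888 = 85.16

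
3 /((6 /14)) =7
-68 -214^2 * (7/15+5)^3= -25250678428/3375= -7481682.50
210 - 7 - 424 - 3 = -224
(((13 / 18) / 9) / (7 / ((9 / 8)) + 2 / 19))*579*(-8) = -95342 / 1623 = -58.74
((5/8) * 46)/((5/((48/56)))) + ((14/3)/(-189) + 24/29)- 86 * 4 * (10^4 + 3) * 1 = -113161589867/32886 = -3441026.27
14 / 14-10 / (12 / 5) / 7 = 17 / 42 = 0.40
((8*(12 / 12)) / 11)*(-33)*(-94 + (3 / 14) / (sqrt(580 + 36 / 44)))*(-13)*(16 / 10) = -234624 / 5 + 3744*sqrt(70279) / 223615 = -46920.36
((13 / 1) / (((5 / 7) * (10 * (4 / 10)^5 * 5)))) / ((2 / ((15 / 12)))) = 11375 / 512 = 22.22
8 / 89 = 0.09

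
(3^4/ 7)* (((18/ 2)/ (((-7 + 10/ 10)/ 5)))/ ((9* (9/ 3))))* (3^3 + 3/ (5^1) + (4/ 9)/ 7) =-4357/ 49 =-88.92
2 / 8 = 1 / 4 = 0.25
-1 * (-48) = 48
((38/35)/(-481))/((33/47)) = -1786/555555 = -0.00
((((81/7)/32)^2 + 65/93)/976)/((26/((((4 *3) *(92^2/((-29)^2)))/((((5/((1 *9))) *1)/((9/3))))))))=55298248479/2593384568320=0.02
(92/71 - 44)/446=-1516/15833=-0.10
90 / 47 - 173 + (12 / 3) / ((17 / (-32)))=-142713 / 799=-178.61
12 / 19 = 0.63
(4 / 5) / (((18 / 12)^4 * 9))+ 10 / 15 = 2494 / 3645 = 0.68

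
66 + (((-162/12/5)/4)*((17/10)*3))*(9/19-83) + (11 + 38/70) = 1202452/3325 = 361.64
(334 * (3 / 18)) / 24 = 167 / 72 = 2.32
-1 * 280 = -280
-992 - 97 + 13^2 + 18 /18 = -919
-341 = -341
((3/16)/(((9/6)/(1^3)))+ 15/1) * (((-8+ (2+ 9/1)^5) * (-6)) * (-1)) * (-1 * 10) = -292293045/2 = -146146522.50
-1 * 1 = -1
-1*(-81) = 81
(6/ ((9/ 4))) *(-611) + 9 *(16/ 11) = -53336/ 33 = -1616.24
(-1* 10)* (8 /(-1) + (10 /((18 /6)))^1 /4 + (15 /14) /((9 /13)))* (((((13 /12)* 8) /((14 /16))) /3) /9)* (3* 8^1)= 1963520 /3969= 494.71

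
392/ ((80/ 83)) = 406.70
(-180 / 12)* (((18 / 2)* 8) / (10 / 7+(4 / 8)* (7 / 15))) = -226800 / 349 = -649.86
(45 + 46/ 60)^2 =1885129/ 900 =2094.59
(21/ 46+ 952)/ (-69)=-43813/ 3174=-13.80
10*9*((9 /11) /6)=135 /11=12.27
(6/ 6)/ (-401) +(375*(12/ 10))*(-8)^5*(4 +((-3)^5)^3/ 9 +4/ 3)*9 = 84844596643430399/ 401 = 211582535270400.00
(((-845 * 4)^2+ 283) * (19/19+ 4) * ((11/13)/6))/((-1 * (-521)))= 628357565/40638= 15462.32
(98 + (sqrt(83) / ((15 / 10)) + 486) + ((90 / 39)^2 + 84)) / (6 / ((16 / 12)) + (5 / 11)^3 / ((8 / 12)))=146.39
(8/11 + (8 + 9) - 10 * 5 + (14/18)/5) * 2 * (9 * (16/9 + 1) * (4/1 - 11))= 1112860/99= 11241.01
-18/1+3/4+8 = -9.25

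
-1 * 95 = -95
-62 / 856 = -31 / 428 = -0.07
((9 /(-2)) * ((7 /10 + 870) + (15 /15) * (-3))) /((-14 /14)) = 78093 /20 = 3904.65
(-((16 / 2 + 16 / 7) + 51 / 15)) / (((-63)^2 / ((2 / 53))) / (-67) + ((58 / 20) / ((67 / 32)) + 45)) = 64186 / 7144949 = 0.01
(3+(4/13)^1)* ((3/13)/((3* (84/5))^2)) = 1075/3577392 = 0.00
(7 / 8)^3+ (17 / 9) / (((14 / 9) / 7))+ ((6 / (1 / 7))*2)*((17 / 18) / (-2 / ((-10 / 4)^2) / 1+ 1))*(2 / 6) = 221455 / 4608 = 48.06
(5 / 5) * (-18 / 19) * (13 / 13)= -18 / 19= -0.95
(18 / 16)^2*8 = 81 / 8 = 10.12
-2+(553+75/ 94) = 51869/ 94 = 551.80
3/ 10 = 0.30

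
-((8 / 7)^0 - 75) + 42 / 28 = 75.50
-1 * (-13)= 13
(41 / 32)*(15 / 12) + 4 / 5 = 1537 / 640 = 2.40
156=156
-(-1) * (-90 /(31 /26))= -75.48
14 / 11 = 1.27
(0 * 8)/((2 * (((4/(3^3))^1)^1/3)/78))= 0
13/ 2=6.50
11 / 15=0.73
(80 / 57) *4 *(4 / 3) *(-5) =-37.43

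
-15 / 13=-1.15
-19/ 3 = -6.33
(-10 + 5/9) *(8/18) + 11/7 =-1489/567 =-2.63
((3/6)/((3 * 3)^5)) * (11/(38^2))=11/170533512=0.00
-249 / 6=-83 / 2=-41.50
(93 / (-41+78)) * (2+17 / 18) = 1643 / 222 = 7.40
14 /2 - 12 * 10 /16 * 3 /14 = 151 /28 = 5.39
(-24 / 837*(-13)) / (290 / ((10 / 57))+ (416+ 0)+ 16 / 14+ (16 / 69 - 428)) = 0.00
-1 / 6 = -0.17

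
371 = 371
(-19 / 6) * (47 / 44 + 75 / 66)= -1843 / 264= -6.98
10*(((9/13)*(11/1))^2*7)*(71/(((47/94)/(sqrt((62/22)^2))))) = 274552740/169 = 1624572.43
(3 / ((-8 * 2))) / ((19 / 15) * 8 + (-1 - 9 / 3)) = -45 / 1472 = -0.03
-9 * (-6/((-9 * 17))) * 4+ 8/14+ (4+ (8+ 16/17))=1440/119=12.10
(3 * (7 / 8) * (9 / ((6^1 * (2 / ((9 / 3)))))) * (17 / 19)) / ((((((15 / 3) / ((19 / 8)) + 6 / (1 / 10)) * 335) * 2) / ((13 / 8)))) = 41769 / 202393600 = 0.00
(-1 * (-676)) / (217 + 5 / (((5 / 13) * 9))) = 3.09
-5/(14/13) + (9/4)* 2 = -1/7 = -0.14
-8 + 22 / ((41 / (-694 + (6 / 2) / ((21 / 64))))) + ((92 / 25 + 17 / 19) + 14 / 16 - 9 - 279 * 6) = -2239039517 / 1090600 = -2053.03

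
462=462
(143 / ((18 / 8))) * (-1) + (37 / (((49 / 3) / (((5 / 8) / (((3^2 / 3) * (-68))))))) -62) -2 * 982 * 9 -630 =-4421805569 / 239904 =-18431.56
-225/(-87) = 75/29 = 2.59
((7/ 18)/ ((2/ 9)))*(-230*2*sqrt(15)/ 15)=-161*sqrt(15)/ 3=-207.85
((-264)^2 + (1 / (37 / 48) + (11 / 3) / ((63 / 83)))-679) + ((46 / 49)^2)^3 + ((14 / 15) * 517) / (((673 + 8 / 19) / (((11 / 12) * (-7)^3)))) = 4508142048096167732371 / 65526729802614150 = 68798.52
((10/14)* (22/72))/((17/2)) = 55/2142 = 0.03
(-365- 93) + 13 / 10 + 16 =-4407 / 10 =-440.70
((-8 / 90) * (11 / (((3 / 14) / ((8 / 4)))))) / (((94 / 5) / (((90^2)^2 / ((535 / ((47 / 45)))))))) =-62175.70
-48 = -48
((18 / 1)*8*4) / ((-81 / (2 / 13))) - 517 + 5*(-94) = -115607 / 117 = -988.09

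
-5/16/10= -1/32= -0.03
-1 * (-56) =56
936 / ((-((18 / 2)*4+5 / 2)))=-1872 / 77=-24.31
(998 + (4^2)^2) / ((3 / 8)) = 3344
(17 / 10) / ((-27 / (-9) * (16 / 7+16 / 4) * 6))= 119 / 7920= 0.02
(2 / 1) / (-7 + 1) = -1 / 3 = -0.33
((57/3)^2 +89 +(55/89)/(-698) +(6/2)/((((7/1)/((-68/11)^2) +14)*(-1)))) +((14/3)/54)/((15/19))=82482606893249/183336620670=449.90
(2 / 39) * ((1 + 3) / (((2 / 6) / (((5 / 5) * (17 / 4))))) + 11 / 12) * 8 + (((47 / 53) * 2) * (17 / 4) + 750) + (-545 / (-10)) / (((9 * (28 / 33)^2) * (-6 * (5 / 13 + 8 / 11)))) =15121005329 / 19446336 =777.58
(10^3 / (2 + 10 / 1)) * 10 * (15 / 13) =12500 / 13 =961.54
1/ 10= 0.10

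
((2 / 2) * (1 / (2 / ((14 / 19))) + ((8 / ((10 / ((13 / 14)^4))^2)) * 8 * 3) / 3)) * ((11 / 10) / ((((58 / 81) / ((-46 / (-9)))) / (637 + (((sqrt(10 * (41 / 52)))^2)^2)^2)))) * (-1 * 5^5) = -3705265355653615623578775 / 46449312373714432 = -79770079.82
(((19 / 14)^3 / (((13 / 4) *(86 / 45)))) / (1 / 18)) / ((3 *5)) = 185193 / 383474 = 0.48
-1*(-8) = 8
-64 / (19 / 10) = -640 / 19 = -33.68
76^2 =5776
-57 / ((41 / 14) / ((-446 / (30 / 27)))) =1601586 / 205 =7812.61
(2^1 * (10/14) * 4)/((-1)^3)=-40/7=-5.71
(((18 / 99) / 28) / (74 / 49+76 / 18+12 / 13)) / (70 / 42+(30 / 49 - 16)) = -120393 / 1693134344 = -0.00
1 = 1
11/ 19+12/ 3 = 87/ 19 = 4.58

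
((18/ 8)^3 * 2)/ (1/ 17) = 12393/ 32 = 387.28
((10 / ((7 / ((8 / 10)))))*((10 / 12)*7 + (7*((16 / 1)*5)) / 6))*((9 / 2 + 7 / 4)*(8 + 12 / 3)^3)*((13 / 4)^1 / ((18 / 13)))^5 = 292949295179125 / 3359232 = 87207223.31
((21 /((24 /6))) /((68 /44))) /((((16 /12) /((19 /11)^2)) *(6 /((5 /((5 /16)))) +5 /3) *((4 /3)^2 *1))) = 87723 /41888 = 2.09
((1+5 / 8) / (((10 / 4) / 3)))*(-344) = -3354 / 5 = -670.80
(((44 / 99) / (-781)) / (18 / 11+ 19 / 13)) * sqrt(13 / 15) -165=-165.00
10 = 10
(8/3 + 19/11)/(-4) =-145/132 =-1.10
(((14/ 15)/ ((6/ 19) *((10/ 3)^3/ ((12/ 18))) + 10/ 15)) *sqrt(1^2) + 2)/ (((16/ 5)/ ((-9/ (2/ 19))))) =-303411/ 5536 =-54.81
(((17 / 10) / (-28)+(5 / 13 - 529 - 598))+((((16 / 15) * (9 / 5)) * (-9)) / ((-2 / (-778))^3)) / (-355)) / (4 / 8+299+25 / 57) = 1054794797772693 / 110460486500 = 9549.07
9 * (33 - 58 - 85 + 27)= -747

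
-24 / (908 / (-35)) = 210 / 227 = 0.93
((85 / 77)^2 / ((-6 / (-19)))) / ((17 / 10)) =40375 / 17787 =2.27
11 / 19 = 0.58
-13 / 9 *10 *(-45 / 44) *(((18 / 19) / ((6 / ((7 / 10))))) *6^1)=4095 / 418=9.80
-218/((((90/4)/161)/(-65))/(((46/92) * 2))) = 912548/9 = 101394.22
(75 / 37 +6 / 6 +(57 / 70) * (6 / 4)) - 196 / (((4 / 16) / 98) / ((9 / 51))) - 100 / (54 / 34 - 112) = -2240228415197 / 165288620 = -13553.43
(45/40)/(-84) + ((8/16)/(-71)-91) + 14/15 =-21491179/238560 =-90.09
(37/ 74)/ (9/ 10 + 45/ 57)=95/ 321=0.30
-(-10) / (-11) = -10 / 11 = -0.91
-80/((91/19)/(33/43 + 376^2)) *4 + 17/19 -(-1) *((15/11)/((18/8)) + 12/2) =-23174868481321/2453451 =-9445824.87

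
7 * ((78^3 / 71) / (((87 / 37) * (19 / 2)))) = 2094.51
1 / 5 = 0.20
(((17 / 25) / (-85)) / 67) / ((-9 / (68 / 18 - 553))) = -4943 / 678375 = -0.01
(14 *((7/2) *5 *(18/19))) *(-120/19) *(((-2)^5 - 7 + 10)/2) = 7673400/361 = 21255.96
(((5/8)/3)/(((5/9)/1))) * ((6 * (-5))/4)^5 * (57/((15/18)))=-77911875/128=-608686.52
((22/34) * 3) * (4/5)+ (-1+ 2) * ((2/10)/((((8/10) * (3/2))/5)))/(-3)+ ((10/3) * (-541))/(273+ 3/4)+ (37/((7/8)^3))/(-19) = -1994210863/242627910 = -8.22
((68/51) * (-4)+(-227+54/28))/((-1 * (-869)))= -9677/36498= -0.27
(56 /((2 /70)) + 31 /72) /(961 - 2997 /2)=-141151 /38700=-3.65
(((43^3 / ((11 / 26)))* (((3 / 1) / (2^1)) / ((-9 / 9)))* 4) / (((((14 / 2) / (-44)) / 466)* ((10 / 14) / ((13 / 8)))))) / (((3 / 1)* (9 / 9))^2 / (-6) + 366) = 25045977112 / 1215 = 20613972.93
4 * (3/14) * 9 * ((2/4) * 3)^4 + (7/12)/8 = 26293/672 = 39.13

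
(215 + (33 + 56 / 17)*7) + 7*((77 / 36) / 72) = 469.27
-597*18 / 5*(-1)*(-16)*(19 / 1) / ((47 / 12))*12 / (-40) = 58802112 / 1175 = 50044.35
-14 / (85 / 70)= -196 / 17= -11.53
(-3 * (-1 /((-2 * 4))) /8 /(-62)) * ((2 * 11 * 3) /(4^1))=99 /7936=0.01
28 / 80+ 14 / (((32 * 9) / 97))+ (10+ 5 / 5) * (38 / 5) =63839 / 720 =88.67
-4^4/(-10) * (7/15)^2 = 6272/1125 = 5.58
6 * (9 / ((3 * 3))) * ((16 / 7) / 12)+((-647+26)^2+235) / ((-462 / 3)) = -27550 / 11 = -2504.55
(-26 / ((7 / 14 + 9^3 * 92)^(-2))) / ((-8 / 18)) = 2105149967973 / 8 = 263143745996.62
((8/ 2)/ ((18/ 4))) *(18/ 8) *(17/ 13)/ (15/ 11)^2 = 4114/ 2925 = 1.41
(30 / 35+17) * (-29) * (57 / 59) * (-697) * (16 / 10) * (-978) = -225358779600 / 413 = -545662904.60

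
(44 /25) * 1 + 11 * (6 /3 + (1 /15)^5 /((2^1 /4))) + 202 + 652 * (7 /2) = 1904330272 /759375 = 2507.76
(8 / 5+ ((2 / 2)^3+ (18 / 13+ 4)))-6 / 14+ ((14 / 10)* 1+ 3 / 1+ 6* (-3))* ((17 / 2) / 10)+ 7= 3.00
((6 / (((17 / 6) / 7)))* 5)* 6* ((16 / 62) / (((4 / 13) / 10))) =1965600 / 527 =3729.79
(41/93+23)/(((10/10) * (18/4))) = 4360/837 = 5.21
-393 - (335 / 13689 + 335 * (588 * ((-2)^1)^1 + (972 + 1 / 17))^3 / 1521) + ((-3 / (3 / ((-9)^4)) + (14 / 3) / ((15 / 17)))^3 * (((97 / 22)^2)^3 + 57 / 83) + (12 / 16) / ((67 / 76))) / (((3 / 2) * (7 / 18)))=-19750783239298023123263975214061521139 / 5565533224727490814800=-3548767466079603.69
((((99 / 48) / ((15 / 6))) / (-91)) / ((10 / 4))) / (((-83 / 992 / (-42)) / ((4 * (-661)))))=129830976 / 26975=4813.01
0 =0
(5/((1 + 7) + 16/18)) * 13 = 117/16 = 7.31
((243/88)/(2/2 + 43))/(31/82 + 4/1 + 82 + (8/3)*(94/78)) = 1165671/1664075248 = 0.00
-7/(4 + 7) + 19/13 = 0.83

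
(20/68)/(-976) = -5/16592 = -0.00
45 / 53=0.85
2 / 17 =0.12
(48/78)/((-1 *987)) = -8/12831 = -0.00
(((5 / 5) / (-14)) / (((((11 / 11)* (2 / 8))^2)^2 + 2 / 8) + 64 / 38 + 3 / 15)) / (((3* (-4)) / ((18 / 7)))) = 6080 / 849317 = 0.01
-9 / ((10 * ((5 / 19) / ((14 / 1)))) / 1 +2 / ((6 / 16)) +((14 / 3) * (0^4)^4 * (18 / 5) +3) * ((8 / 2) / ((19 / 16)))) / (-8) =3591 / 49880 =0.07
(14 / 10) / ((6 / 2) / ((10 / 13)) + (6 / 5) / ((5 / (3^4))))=70 / 1167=0.06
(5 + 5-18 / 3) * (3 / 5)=12 / 5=2.40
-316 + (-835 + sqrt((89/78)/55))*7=-6161 + 7*sqrt(381810)/4290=-6159.99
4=4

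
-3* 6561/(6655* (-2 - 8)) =19683/66550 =0.30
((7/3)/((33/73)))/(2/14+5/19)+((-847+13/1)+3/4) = -8773183/10692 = -820.54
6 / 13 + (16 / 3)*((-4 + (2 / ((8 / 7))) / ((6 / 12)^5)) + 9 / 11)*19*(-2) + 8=-4588594 / 429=-10696.02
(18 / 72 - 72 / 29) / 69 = -259 / 8004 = -0.03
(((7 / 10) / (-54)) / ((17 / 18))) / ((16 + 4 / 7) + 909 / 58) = -1421 / 3338205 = -0.00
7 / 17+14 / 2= 126 / 17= 7.41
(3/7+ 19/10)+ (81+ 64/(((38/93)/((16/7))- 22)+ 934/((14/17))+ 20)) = 83.39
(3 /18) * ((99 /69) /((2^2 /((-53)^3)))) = -1637647 /184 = -8900.26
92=92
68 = 68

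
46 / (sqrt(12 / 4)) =26.56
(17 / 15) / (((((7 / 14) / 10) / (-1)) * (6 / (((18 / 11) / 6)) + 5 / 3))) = -68 / 71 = -0.96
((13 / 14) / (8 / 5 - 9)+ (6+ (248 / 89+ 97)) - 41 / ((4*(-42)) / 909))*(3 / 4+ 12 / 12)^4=20715031897 / 6744064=3071.59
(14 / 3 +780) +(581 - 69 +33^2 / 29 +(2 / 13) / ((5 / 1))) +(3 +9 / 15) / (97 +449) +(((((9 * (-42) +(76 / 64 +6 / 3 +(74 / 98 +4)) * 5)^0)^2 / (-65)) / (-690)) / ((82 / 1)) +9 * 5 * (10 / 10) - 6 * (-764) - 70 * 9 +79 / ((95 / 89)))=25567157144979 / 4728296300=5407.27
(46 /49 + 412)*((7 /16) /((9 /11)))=220.81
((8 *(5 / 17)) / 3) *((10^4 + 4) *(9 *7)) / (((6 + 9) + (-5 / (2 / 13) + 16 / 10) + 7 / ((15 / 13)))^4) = 10890754560 / 205995137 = 52.87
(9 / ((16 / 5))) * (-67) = -3015 / 16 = -188.44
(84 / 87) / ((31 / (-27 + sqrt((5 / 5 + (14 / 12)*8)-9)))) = -756 / 899 + 56*sqrt(3) / 2697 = -0.80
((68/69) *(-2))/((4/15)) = -170/23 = -7.39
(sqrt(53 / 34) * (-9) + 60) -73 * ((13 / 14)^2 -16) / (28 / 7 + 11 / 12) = 823233 / 2891 -9 * sqrt(1802) / 34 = 273.52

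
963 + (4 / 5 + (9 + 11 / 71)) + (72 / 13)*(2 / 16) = 4493382 / 4615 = 973.65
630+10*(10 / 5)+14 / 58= 18857 / 29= 650.24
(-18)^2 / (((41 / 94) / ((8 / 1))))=243648 / 41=5942.63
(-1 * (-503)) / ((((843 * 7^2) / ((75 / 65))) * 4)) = 2515 / 715988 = 0.00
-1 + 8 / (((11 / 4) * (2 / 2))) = 21 / 11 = 1.91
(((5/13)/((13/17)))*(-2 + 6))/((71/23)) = 7820/11999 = 0.65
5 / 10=1 / 2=0.50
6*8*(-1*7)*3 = -1008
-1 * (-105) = 105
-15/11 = -1.36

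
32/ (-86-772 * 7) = -16/ 2745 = -0.01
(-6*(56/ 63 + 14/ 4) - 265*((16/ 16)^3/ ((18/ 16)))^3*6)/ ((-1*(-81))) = -277759/ 19683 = -14.11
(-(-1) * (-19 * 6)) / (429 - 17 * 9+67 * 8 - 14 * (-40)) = -0.08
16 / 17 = 0.94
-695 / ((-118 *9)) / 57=695 / 60534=0.01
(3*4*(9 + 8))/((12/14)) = 238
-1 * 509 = -509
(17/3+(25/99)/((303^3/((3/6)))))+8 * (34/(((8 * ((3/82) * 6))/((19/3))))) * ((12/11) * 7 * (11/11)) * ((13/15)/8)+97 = 25176758750639/27539945730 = 914.19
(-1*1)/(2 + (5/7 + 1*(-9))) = 7/44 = 0.16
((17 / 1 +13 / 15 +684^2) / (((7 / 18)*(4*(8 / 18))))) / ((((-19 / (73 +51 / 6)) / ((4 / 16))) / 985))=-1521169645419 / 2128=-714835359.69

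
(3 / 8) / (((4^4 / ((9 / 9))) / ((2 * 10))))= 15 / 512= 0.03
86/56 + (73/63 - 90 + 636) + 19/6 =19867/36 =551.86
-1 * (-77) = 77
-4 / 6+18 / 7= 40 / 21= 1.90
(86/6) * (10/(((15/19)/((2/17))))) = 3268/153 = 21.36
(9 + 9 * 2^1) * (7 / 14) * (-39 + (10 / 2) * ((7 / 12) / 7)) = -4167 / 8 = -520.88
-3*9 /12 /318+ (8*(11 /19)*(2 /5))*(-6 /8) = -56253 /40280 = -1.40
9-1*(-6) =15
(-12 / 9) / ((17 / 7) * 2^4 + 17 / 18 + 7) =-168 / 5897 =-0.03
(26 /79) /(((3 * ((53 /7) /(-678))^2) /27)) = 5270736744 /221911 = 23751.58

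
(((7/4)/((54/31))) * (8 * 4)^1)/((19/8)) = 6944/513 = 13.54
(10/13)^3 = 1000/2197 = 0.46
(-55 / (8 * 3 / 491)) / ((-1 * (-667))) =-1.69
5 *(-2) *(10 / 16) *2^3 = -50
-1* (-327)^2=-106929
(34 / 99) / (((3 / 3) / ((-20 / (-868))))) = 170 / 21483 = 0.01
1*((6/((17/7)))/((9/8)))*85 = 186.67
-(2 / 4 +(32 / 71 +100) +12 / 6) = -14619 / 142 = -102.95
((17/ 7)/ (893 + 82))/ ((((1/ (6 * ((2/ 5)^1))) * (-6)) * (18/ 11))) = -187/ 307125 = -0.00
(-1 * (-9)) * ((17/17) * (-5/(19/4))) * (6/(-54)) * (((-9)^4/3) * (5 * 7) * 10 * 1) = 805736.84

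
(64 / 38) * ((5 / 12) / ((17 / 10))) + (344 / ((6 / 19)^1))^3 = 11273237744336 / 8721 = 1292654253.45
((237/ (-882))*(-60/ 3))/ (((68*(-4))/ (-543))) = 71495/ 6664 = 10.73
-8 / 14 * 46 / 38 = -92 / 133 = -0.69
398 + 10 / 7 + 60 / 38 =53334 / 133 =401.01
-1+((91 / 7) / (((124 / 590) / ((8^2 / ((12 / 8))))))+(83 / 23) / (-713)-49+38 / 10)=637823048 / 245985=2592.93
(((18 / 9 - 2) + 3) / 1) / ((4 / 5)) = 3.75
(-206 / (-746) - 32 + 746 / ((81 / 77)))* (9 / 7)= 20467393 / 23499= 870.99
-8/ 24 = -1/ 3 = -0.33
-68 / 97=-0.70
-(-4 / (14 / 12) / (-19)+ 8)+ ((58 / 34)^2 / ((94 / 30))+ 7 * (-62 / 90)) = -981541868 / 81294255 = -12.07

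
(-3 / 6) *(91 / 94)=-91 / 188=-0.48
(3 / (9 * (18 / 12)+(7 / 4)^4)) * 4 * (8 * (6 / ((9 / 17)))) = 278528 / 5857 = 47.55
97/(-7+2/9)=-873/61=-14.31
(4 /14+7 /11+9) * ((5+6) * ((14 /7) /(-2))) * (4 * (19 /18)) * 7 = -29032 /9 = -3225.78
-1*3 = -3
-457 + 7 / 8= -3649 / 8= -456.12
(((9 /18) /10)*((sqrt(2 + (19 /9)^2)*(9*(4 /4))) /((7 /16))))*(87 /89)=348*sqrt(523) /3115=2.55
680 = 680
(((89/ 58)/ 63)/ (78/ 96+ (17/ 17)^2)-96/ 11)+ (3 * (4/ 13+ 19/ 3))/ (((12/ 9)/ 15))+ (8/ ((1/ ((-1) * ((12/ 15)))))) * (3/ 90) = 163053407603/ 757656900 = 215.21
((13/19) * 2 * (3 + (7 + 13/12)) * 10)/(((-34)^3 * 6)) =-455/707472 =-0.00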